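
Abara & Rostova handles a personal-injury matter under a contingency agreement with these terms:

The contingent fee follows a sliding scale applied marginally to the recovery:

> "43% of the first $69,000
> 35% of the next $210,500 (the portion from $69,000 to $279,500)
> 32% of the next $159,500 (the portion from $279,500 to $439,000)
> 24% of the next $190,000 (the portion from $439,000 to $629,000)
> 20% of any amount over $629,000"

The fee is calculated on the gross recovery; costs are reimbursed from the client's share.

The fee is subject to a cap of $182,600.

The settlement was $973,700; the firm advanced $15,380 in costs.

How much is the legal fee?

$182,600.00

Fee base is the gross recovery, $973,700; costs are reimbursed separately.
First $69,000 at 43% = $29,670.00
Next $210,500 at 35% = $73,675.00
Next $159,500 at 32% = $51,040.00
Next $190,000 at 24% = $45,600.00
Remaining $344,700 at 20% = $68,940.00
Fee: $29,670.00 + $73,675.00 + $51,040.00 + $45,600.00 + $68,940.00 = $268,925.00
$268,925.00 exceeds the $182,600 cap, so the fee is capped at $182,600.00.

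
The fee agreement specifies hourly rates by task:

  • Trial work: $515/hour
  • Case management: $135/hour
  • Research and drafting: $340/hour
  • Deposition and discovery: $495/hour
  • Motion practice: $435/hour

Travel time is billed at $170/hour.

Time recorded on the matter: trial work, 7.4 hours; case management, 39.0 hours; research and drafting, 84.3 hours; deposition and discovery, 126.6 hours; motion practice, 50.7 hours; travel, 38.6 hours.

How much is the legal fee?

Trial work: 7.4 × $515 = $3,811.00
Case management: 39.0 × $135 = $5,265.00
Research and drafting: 84.3 × $340 = $28,662.00
Deposition and discovery: 126.6 × $495 = $62,667.00
Motion practice: 50.7 × $435 = $22,054.50
Subtotal: $3,811.00 + $5,265.00 + $28,662.00 + $62,667.00 + $22,054.50 = $122,459.50
Travel: 38.6 × $170 = $6,562.00
Total: $122,459.50 + $6,562.00 = $129,021.50

$129,021.50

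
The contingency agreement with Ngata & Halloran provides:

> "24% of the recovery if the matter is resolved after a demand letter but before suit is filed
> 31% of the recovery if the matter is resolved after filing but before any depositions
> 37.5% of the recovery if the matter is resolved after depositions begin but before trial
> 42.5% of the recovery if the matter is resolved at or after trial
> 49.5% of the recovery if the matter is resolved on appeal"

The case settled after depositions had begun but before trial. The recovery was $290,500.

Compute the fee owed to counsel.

The matter settled after depositions had begun but before trial, so the 37.5% rate applies.
$290,500 × 37.5% = $108,937.50

$108,937.50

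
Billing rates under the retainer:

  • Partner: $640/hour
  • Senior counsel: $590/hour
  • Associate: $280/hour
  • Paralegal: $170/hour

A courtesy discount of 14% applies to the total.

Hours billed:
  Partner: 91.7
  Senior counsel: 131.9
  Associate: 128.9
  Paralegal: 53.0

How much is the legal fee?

$156,185.46

Partner: 91.7 × $640 = $58,688.00
Senior counsel: 131.9 × $590 = $77,821.00
Associate: 128.9 × $280 = $36,092.00
Paralegal: 53.0 × $170 = $9,010.00
Subtotal: $181,611.00
Less 14% discount: −$25,425.54
Total: $181,611.00 − $25,425.54 = $156,185.46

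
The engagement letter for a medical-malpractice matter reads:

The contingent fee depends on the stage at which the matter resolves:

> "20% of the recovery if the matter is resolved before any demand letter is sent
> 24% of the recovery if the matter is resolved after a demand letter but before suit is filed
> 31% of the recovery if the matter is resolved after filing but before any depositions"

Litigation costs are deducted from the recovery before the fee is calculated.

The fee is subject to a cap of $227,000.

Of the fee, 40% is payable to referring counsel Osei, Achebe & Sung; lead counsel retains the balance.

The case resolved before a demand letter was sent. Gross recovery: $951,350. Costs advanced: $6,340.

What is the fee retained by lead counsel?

Fee base (net of costs): $951,350 − $6,340 = $945,010
The matter resolved before a demand letter was sent, so the 20% rate applies.
$945,010 × 20% = $189,002.00
$189,002.00 is under the $227,000 cap.
Referral share: 40% of $189,002.00 = $75,600.80; lead counsel retains $189,002.00 − $75,600.80 = $113,401.20.

$113,401.20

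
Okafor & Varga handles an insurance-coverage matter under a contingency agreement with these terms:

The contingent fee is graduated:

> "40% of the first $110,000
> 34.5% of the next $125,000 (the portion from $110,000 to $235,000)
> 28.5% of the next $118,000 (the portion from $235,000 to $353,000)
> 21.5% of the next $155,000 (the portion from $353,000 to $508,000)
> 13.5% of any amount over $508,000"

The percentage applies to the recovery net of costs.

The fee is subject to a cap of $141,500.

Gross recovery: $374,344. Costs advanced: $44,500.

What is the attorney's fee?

$114,155.54

Fee base (net of costs): $374,344 − $44,500 = $329,844
First $110,000 at 40% = $44,000.00
Next $125,000 at 34.5% = $43,125.00
Remaining $94,844 at 28.5% = $27,030.54
Fee: $44,000.00 + $43,125.00 + $27,030.54 = $114,155.54
$114,155.54 is under the $141,500 cap.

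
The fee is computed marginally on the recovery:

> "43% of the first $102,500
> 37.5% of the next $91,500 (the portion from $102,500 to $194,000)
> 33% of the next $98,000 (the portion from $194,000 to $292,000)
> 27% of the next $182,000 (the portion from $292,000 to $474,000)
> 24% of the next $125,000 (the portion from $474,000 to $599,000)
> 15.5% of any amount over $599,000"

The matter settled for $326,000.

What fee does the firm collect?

First $102,500 at 43% = $44,075.00
Next $91,500 at 37.5% = $34,312.50
Next $98,000 at 33% = $32,340.00
Remaining $34,000 at 27% = $9,180.00
Fee: $44,075.00 + $34,312.50 + $32,340.00 + $9,180.00 = $119,907.50

$119,907.50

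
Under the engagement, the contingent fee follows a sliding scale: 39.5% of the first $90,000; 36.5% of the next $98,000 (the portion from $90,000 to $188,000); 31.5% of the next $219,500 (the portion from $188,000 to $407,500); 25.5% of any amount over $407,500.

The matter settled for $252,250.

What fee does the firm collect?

First $90,000 at 39.5% = $35,550.00
Next $98,000 at 36.5% = $35,770.00
Remaining $64,250 at 31.5% = $20,238.75
Fee: $35,550.00 + $35,770.00 + $20,238.75 = $91,558.75

$91,558.75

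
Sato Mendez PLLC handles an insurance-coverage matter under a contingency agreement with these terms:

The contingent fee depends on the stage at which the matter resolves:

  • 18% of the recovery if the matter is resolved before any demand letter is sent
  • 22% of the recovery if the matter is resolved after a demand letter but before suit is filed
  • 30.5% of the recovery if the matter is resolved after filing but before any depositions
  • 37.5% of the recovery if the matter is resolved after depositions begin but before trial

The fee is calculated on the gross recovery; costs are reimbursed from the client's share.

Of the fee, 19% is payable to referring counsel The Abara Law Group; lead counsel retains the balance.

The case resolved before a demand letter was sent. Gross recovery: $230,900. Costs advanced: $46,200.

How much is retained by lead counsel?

Fee base is the gross recovery, $230,900; costs are reimbursed separately.
The matter resolved before a demand letter was sent, so the 18% rate applies.
$230,900 × 18% = $41,562.00
Referral share: 19% of $41,562.00 = $7,896.78; lead counsel retains $41,562.00 − $7,896.78 = $33,665.22.

$33,665.22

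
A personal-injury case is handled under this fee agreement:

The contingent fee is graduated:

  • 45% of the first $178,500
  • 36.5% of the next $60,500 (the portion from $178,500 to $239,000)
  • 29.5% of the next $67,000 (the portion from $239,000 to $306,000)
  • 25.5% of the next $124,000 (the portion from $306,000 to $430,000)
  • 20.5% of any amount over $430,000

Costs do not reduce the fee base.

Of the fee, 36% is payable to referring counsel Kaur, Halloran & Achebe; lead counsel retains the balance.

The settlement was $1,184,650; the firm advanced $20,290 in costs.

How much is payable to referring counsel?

Fee base is the gross recovery, $1,184,650; costs are reimbursed separately.
First $178,500 at 45% = $80,325.00
Next $60,500 at 36.5% = $22,082.50
Next $67,000 at 29.5% = $19,765.00
Next $124,000 at 25.5% = $31,620.00
Remaining $754,650 at 20.5% = $154,703.25
Fee: $80,325.00 + $22,082.50 + $19,765.00 + $31,620.00 + $154,703.25 = $308,495.75
Referral share: 36% of $308,495.75 = $111,058.47; lead counsel retains $308,495.75 − $111,058.47 = $197,437.28.

$111,058.47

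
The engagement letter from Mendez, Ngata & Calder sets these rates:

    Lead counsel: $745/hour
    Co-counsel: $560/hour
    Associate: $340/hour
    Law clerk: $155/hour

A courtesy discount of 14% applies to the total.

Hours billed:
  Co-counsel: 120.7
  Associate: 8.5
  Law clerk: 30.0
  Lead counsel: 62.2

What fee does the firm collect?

$104,465.06

Lead counsel: 62.2 × $745 = $46,339.00
Co-counsel: 120.7 × $560 = $67,592.00
Associate: 8.5 × $340 = $2,890.00
Law clerk: 30.0 × $155 = $4,650.00
Subtotal: $121,471.00
Less 14% discount: −$17,005.94
Total: $121,471.00 − $17,005.94 = $104,465.06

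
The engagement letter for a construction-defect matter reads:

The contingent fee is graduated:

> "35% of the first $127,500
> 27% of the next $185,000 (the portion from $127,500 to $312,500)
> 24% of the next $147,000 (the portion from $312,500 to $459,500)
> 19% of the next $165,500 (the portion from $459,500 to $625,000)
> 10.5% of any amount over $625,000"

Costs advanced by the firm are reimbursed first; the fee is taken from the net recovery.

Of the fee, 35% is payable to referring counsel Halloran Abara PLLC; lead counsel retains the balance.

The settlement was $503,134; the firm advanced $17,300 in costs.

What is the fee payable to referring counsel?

Fee base (net of costs): $503,134 − $17,300 = $485,834
First $127,500 at 35% = $44,625.00
Next $185,000 at 27% = $49,950.00
Next $147,000 at 24% = $35,280.00
Remaining $26,334 at 19% = $5,003.46
Fee: $44,625.00 + $49,950.00 + $35,280.00 + $5,003.46 = $134,858.46
Referral share: 35% of $134,858.46 = $47,200.46; lead counsel retains $134,858.46 − $47,200.46 = $87,658.00.

$47,200.46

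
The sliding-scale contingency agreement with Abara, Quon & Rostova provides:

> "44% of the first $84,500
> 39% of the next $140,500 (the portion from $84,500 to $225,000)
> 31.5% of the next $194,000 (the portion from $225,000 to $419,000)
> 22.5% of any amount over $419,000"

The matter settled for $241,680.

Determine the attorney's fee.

$97,229.20

First $84,500 at 44% = $37,180.00
Next $140,500 at 39% = $54,795.00
Remaining $16,680 at 31.5% = $5,254.20
Fee: $37,180.00 + $54,795.00 + $5,254.20 = $97,229.20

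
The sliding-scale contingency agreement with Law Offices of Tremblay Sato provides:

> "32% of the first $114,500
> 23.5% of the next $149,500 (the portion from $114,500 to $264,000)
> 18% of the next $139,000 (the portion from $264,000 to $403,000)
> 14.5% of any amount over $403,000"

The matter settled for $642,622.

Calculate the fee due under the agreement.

$131,537.69

First $114,500 at 32% = $36,640.00
Next $149,500 at 23.5% = $35,132.50
Next $139,000 at 18% = $25,020.00
Remaining $239,622 at 14.5% = $34,745.19
Fee: $36,640.00 + $35,132.50 + $25,020.00 + $34,745.19 = $131,537.69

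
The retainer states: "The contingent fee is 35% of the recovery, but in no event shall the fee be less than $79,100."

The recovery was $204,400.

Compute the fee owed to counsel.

35% of $204,400 = $71,540.00
That is below the $79,100 minimum, so the minimum applies.

$79,100.00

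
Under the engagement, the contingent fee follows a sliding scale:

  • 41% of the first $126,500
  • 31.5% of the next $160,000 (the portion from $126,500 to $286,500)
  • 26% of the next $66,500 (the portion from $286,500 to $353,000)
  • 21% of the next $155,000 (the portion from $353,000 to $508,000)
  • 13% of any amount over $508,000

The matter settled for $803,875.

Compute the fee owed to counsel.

First $126,500 at 41% = $51,865.00
Next $160,000 at 31.5% = $50,400.00
Next $66,500 at 26% = $17,290.00
Next $155,000 at 21% = $32,550.00
Remaining $295,875 at 13% = $38,463.75
Fee: $51,865.00 + $50,400.00 + $17,290.00 + $32,550.00 + $38,463.75 = $190,568.75

$190,568.75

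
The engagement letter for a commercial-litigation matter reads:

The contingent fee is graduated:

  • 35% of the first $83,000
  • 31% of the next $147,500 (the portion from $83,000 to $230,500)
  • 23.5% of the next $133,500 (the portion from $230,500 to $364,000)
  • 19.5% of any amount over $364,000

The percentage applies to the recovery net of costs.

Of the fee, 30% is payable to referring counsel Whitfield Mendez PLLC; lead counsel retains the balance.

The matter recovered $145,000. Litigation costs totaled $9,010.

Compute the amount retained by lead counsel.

$31,833.83

Fee base (net of costs): $145,000 − $9,010 = $135,990
First $83,000 at 35% = $29,050.00
Remaining $52,990 at 31% = $16,426.90
Fee: $29,050.00 + $16,426.90 = $45,476.90
Referral share: 30% of $45,476.90 = $13,643.07; lead counsel retains $45,476.90 − $13,643.07 = $31,833.83.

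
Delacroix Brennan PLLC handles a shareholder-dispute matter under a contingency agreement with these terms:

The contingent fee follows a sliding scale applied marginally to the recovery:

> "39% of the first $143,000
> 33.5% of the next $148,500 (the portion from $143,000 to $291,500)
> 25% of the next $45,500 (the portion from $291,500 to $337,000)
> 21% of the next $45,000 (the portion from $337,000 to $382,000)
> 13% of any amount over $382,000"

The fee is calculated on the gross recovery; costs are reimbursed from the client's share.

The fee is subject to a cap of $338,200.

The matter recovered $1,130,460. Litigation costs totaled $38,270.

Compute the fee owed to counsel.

Fee base is the gross recovery, $1,130,460; costs are reimbursed separately.
First $143,000 at 39% = $55,770.00
Next $148,500 at 33.5% = $49,747.50
Next $45,500 at 25% = $11,375.00
Next $45,000 at 21% = $9,450.00
Remaining $748,460 at 13% = $97,299.80
Fee: $55,770.00 + $49,747.50 + $11,375.00 + $9,450.00 + $97,299.80 = $223,642.30
$223,642.30 is under the $338,200 cap.

$223,642.30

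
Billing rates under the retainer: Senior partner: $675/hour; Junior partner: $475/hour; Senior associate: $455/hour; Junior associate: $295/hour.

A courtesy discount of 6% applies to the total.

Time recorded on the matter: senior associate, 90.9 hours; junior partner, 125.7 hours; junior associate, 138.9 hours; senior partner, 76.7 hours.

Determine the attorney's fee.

$182,186.10

Senior partner: 76.7 × $675 = $51,772.50
Junior partner: 125.7 × $475 = $59,707.50
Senior associate: 90.9 × $455 = $41,359.50
Junior associate: 138.9 × $295 = $40,975.50
Subtotal: $193,815.00
Less 6% discount: −$11,628.90
Total: $193,815.00 − $11,628.90 = $182,186.10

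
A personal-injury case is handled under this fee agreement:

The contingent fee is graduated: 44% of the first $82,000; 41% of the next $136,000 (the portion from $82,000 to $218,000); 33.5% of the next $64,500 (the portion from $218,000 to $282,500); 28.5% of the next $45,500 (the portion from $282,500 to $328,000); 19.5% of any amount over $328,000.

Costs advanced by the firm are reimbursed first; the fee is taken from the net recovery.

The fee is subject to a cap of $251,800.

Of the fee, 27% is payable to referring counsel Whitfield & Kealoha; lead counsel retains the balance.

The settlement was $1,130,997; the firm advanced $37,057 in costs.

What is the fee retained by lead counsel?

Fee base (net of costs): $1,130,997 − $37,057 = $1,093,940
First $82,000 at 44% = $36,080.00
Next $136,000 at 41% = $55,760.00
Next $64,500 at 33.5% = $21,607.50
Next $45,500 at 28.5% = $12,967.50
Remaining $765,940 at 19.5% = $149,358.30
Fee: $36,080.00 + $55,760.00 + $21,607.50 + $12,967.50 + $149,358.30 = $275,773.30
$275,773.30 exceeds the $251,800 cap, so the fee is capped at $251,800.00.
Referral share: 27% of $251,800.00 = $67,986.00; lead counsel retains $251,800.00 − $67,986.00 = $183,814.00.

$183,814.00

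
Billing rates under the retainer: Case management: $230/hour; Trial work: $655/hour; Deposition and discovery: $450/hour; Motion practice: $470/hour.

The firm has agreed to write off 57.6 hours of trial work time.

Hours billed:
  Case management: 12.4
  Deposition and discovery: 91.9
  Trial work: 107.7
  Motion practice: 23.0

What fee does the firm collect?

Case management: 12.4 × $230 = $2,852.00
Trial work: 107.7 × $655 = $70,543.50
Deposition and discovery: 91.9 × $450 = $41,355.00
Motion practice: 23.0 × $470 = $10,810.00
Subtotal: $125,560.50
Write-off: 57.6 × $655 = $37,728.00
Total: $125,560.50 − $37,728.00 = $87,832.50

$87,832.50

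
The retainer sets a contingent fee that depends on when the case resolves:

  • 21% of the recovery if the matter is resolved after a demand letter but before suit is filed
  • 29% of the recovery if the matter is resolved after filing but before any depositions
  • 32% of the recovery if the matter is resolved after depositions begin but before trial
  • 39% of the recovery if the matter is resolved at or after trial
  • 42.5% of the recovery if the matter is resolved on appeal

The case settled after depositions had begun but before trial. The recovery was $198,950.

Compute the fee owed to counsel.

$63,664.00

The matter settled after depositions had begun but before trial, so the 32% rate applies.
$198,950 × 32% = $63,664.00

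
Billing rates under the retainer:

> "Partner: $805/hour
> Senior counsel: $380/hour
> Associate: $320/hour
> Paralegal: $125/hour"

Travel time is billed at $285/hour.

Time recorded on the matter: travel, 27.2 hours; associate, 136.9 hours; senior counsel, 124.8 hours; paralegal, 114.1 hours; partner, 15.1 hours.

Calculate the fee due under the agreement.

Partner: 15.1 × $805 = $12,155.50
Senior counsel: 124.8 × $380 = $47,424.00
Associate: 136.9 × $320 = $43,808.00
Paralegal: 114.1 × $125 = $14,262.50
Subtotal: $12,155.50 + $47,424.00 + $43,808.00 + $14,262.50 = $117,650.00
Travel: 27.2 × $285 = $7,752.00
Total: $117,650.00 + $7,752.00 = $125,402.00

$125,402.00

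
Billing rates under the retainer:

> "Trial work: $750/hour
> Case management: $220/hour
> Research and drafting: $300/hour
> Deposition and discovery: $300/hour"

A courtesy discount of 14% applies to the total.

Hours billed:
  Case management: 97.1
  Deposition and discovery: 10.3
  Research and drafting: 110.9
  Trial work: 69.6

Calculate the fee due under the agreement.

$94,532.92

Trial work: 69.6 × $750 = $52,200.00
Case management: 97.1 × $220 = $21,362.00
Research and drafting: 110.9 × $300 = $33,270.00
Deposition and discovery: 10.3 × $300 = $3,090.00
Subtotal: $109,922.00
Less 14% discount: −$15,389.08
Total: $109,922.00 − $15,389.08 = $94,532.92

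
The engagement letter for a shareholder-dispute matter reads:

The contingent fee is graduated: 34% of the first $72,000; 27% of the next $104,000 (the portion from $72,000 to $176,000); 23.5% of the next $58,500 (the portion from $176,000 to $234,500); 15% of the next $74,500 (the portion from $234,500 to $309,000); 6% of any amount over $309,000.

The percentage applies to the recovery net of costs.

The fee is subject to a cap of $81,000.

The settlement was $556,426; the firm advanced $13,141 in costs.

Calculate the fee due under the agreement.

$81,000.00

Fee base (net of costs): $556,426 − $13,141 = $543,285
First $72,000 at 34% = $24,480.00
Next $104,000 at 27% = $28,080.00
Next $58,500 at 23.5% = $13,747.50
Next $74,500 at 15% = $11,175.00
Remaining $234,285 at 6% = $14,057.10
Fee: $24,480.00 + $28,080.00 + $13,747.50 + $11,175.00 + $14,057.10 = $91,539.60
$91,539.60 exceeds the $81,000 cap, so the fee is capped at $81,000.00.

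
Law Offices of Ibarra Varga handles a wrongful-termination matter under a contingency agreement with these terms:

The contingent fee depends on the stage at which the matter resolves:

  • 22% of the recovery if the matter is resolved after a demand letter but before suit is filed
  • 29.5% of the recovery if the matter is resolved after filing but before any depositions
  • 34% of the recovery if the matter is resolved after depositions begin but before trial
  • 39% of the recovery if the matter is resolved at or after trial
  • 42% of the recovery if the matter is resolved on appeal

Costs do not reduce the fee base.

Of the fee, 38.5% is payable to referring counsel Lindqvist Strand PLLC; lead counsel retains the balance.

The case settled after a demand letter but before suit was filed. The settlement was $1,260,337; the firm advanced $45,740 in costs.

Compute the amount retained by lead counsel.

$170,523.60

Fee base is the gross recovery, $1,260,337; costs are reimbursed separately.
The matter settled after a demand letter but before suit was filed, so the 22% rate applies.
$1,260,337 × 22% = $277,274.14
Referral share: 38.5% of $277,274.14 = $106,750.54; lead counsel retains $277,274.14 − $106,750.54 = $170,523.60.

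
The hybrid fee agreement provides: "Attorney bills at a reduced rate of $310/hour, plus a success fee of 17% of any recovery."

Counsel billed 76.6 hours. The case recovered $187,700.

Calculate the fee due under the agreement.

$55,655.00

Hourly: 76.6 × $310 = $23,746.00
Success fee: 17% of $187,700 = $31,909.00
Total: $23,746.00 + $31,909.00 = $55,655.00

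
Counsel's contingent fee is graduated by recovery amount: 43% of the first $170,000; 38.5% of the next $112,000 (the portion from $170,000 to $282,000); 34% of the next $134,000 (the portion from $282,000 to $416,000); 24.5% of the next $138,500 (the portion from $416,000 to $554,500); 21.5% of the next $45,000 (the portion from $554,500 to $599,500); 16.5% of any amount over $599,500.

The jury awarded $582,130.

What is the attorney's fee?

First $170,000 at 43% = $73,100.00
Next $112,000 at 38.5% = $43,120.00
Next $134,000 at 34% = $45,560.00
Next $138,500 at 24.5% = $33,932.50
Remaining $27,630 at 21.5% = $5,940.45
Fee: $73,100.00 + $43,120.00 + $45,560.00 + $33,932.50 + $5,940.45 = $201,652.95

$201,652.95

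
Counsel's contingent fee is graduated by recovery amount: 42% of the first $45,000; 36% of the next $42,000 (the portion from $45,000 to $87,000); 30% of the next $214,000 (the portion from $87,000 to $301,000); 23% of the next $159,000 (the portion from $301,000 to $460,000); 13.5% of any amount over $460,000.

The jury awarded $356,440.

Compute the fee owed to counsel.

$110,971.20

First $45,000 at 42% = $18,900.00
Next $42,000 at 36% = $15,120.00
Next $214,000 at 30% = $64,200.00
Remaining $55,440 at 23% = $12,751.20
Fee: $18,900.00 + $15,120.00 + $64,200.00 + $12,751.20 = $110,971.20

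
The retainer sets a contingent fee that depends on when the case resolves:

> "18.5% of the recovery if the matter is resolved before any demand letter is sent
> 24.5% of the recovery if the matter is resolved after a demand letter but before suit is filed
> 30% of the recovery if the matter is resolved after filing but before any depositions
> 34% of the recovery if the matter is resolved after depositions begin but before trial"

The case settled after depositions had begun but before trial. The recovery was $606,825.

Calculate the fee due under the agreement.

$206,320.50

The matter settled after depositions had begun but before trial, so the 34% rate applies.
$606,825 × 34% = $206,320.50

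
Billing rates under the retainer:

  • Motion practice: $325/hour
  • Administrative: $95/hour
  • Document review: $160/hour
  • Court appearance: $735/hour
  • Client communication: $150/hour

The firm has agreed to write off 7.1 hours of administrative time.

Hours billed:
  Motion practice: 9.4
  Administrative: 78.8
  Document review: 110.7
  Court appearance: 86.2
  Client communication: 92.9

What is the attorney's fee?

$104,870.50

Motion practice: 9.4 × $325 = $3,055.00
Administrative: 78.8 × $95 = $7,486.00
Document review: 110.7 × $160 = $17,712.00
Court appearance: 86.2 × $735 = $63,357.00
Client communication: 92.9 × $150 = $13,935.00
Subtotal: $105,545.00
Write-off: 7.1 × $95 = $674.50
Total: $105,545.00 − $674.50 = $104,870.50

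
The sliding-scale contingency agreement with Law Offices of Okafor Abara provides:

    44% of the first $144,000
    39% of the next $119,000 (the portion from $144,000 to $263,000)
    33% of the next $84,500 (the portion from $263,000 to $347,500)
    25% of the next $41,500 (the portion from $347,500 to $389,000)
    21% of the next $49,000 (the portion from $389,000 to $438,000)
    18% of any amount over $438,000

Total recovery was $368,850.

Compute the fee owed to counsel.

$142,992.50

First $144,000 at 44% = $63,360.00
Next $119,000 at 39% = $46,410.00
Next $84,500 at 33% = $27,885.00
Remaining $21,350 at 25% = $5,337.50
Fee: $63,360.00 + $46,410.00 + $27,885.00 + $5,337.50 = $142,992.50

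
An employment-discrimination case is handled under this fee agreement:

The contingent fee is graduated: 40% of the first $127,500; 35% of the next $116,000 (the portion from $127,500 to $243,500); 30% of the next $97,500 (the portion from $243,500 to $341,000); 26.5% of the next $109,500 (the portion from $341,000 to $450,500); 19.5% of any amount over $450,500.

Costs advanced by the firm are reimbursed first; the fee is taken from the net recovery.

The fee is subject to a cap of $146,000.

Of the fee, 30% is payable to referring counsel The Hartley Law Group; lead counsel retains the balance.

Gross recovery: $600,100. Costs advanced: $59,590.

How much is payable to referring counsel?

Fee base (net of costs): $600,100 − $59,590 = $540,510
First $127,500 at 40% = $51,000.00
Next $116,000 at 35% = $40,600.00
Next $97,500 at 30% = $29,250.00
Next $109,500 at 26.5% = $29,017.50
Remaining $90,010 at 19.5% = $17,551.95
Fee: $51,000.00 + $40,600.00 + $29,250.00 + $29,017.50 + $17,551.95 = $167,419.45
$167,419.45 exceeds the $146,000 cap, so the fee is capped at $146,000.00.
Referral share: 30% of $146,000.00 = $43,800.00; lead counsel retains $146,000.00 − $43,800.00 = $102,200.00.

$43,800.00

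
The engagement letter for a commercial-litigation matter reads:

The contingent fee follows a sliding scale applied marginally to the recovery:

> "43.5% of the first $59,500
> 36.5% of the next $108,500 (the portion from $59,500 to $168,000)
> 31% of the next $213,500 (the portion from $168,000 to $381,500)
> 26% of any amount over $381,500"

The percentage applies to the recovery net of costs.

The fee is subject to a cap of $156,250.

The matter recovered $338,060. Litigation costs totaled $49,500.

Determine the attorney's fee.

$102,858.60

Fee base (net of costs): $338,060 − $49,500 = $288,560
First $59,500 at 43.5% = $25,882.50
Next $108,500 at 36.5% = $39,602.50
Remaining $120,560 at 31% = $37,373.60
Fee: $25,882.50 + $39,602.50 + $37,373.60 = $102,858.60
$102,858.60 is under the $156,250 cap.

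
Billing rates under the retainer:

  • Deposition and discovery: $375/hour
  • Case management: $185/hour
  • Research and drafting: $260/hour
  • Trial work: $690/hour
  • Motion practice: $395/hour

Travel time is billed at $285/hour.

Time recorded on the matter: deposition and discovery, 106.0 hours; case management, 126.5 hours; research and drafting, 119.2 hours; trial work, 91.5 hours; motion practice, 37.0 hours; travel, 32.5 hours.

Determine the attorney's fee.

Deposition and discovery: 106.0 × $375 = $39,750.00
Case management: 126.5 × $185 = $23,402.50
Research and drafting: 119.2 × $260 = $30,992.00
Trial work: 91.5 × $690 = $63,135.00
Motion practice: 37.0 × $395 = $14,615.00
Subtotal: $39,750.00 + $23,402.50 + $30,992.00 + $63,135.00 + $14,615.00 = $171,894.50
Travel: 32.5 × $285 = $9,262.50
Total: $171,894.50 + $9,262.50 = $181,157.00

$181,157.00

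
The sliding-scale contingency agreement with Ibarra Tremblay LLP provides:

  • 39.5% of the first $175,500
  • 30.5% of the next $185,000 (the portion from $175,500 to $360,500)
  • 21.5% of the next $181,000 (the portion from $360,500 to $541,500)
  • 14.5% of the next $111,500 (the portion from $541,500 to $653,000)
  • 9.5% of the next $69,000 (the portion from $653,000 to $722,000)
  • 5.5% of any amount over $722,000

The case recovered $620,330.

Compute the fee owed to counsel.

First $175,500 at 39.5% = $69,322.50
Next $185,000 at 30.5% = $56,425.00
Next $181,000 at 21.5% = $38,915.00
Remaining $78,830 at 14.5% = $11,430.35
Fee: $69,322.50 + $56,425.00 + $38,915.00 + $11,430.35 = $176,092.85

$176,092.85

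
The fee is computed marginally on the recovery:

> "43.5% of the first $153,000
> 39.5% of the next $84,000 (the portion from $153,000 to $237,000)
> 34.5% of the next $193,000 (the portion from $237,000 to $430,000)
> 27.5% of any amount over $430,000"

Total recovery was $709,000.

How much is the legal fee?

$243,045.00

First $153,000 at 43.5% = $66,555.00
Next $84,000 at 39.5% = $33,180.00
Next $193,000 at 34.5% = $66,585.00
Remaining $279,000 at 27.5% = $76,725.00
Fee: $66,555.00 + $33,180.00 + $66,585.00 + $76,725.00 = $243,045.00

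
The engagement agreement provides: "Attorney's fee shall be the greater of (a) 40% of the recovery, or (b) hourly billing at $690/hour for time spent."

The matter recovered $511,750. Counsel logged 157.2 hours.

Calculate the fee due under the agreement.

(a) 40% of $511,750 = $204,700.00
(b) 157.2 × $690 = $108,468.00
The greater is (a): $204,700.00.

$204,700.00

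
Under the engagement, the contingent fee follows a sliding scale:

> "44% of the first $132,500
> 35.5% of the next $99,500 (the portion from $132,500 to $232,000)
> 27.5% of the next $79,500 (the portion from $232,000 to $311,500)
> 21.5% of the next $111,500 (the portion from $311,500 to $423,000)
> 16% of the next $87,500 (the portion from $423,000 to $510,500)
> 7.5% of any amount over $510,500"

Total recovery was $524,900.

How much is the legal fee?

$154,537.50

First $132,500 at 44% = $58,300.00
Next $99,500 at 35.5% = $35,322.50
Next $79,500 at 27.5% = $21,862.50
Next $111,500 at 21.5% = $23,972.50
Next $87,500 at 16% = $14,000.00
Remaining $14,400 at 7.5% = $1,080.00
Fee: $58,300.00 + $35,322.50 + $21,862.50 + $23,972.50 + $14,000.00 + $1,080.00 = $154,537.50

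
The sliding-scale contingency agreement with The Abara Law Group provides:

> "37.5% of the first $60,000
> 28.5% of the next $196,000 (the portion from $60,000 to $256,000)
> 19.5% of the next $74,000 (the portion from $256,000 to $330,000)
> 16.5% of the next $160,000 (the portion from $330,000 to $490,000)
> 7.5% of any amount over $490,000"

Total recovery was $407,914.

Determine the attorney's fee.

First $60,000 at 37.5% = $22,500.00
Next $196,000 at 28.5% = $55,860.00
Next $74,000 at 19.5% = $14,430.00
Remaining $77,914 at 16.5% = $12,855.81
Fee: $22,500.00 + $55,860.00 + $14,430.00 + $12,855.81 = $105,645.81

$105,645.81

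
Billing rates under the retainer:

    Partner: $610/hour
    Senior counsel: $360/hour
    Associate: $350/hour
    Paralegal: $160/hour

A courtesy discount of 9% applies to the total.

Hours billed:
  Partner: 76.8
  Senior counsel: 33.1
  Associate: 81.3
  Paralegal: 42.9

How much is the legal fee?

Partner: 76.8 × $610 = $46,848.00
Senior counsel: 33.1 × $360 = $11,916.00
Associate: 81.3 × $350 = $28,455.00
Paralegal: 42.9 × $160 = $6,864.00
Subtotal: $94,083.00
Less 9% discount: −$8,467.47
Total: $94,083.00 − $8,467.47 = $85,615.53

$85,615.53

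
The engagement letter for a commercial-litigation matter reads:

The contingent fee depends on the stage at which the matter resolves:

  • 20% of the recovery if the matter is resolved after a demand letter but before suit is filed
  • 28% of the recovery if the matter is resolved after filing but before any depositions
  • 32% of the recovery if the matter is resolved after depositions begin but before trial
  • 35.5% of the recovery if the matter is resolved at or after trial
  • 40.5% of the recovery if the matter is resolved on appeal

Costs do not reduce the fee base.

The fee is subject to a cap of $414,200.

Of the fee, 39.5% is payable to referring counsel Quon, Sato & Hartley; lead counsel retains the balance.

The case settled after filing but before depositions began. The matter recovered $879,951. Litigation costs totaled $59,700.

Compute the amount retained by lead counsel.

Fee base is the gross recovery, $879,951; costs are reimbursed separately.
The matter settled after filing but before depositions began, so the 28% rate applies.
$879,951 × 28% = $246,386.28
$246,386.28 is under the $414,200 cap.
Referral share: 39.5% of $246,386.28 = $97,322.58; lead counsel retains $246,386.28 − $97,322.58 = $149,063.70.

$149,063.70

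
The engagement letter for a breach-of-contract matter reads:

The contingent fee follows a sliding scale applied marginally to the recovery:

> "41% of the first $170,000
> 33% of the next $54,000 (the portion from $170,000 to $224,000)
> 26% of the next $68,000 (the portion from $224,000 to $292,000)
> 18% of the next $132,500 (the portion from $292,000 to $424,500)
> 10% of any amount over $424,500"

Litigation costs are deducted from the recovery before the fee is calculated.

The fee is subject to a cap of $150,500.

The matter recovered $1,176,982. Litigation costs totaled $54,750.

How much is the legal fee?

$150,500.00

Fee base (net of costs): $1,176,982 − $54,750 = $1,122,232
First $170,000 at 41% = $69,700.00
Next $54,000 at 33% = $17,820.00
Next $68,000 at 26% = $17,680.00
Next $132,500 at 18% = $23,850.00
Remaining $697,732 at 10% = $69,773.20
Fee: $69,700.00 + $17,820.00 + $17,680.00 + $23,850.00 + $69,773.20 = $198,823.20
$198,823.20 exceeds the $150,500 cap, so the fee is capped at $150,500.00.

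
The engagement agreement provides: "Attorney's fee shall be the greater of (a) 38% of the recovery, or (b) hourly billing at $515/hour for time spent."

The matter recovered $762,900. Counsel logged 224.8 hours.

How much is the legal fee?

(a) 38% of $762,900 = $289,902.00
(b) 224.8 × $515 = $115,772.00
The greater is (a): $289,902.00.

$289,902.00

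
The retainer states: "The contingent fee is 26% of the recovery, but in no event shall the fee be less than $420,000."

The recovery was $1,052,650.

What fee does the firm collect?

26% of $1,052,650 = $273,689.00
That is below the $420,000 minimum, so the minimum applies.

$420,000.00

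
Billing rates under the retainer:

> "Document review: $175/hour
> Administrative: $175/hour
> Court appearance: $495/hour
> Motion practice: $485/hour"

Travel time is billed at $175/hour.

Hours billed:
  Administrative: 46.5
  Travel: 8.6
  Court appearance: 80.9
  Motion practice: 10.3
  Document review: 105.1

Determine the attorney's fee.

$73,076.00

Document review: 105.1 × $175 = $18,392.50
Administrative: 46.5 × $175 = $8,137.50
Court appearance: 80.9 × $495 = $40,045.50
Motion practice: 10.3 × $485 = $4,995.50
Subtotal: $18,392.50 + $8,137.50 + $40,045.50 + $4,995.50 = $71,571.00
Travel: 8.6 × $175 = $1,505.00
Total: $71,571.00 + $1,505.00 = $73,076.00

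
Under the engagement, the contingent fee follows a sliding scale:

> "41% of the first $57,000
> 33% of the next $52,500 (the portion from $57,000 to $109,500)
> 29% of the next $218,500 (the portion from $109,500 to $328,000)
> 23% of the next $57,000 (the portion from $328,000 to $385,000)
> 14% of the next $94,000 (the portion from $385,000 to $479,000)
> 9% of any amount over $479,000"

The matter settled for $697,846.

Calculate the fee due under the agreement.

$150,026.14

First $57,000 at 41% = $23,370.00
Next $52,500 at 33% = $17,325.00
Next $218,500 at 29% = $63,365.00
Next $57,000 at 23% = $13,110.00
Next $94,000 at 14% = $13,160.00
Remaining $218,846 at 9% = $19,696.14
Fee: $23,370.00 + $17,325.00 + $63,365.00 + $13,110.00 + $13,160.00 + $19,696.14 = $150,026.14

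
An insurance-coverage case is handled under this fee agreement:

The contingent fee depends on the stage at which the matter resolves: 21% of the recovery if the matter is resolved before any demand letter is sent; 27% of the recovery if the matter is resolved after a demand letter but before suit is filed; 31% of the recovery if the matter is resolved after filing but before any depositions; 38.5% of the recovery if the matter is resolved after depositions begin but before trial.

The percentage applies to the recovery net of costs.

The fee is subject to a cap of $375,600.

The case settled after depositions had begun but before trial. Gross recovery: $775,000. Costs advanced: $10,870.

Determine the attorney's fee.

Fee base (net of costs): $775,000 − $10,870 = $764,130
The matter settled after depositions had begun but before trial, so the 38.5% rate applies.
$764,130 × 38.5% = $294,190.05
$294,190.05 is under the $375,600 cap.

$294,190.05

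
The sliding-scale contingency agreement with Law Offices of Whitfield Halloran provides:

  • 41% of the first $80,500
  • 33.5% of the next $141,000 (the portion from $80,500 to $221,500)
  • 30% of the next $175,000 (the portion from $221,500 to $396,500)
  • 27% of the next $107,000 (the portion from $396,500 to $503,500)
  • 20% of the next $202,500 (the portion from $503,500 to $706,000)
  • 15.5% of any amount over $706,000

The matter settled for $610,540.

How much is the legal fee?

$183,038.00

First $80,500 at 41% = $33,005.00
Next $141,000 at 33.5% = $47,235.00
Next $175,000 at 30% = $52,500.00
Next $107,000 at 27% = $28,890.00
Remaining $107,040 at 20% = $21,408.00
Fee: $33,005.00 + $47,235.00 + $52,500.00 + $28,890.00 + $21,408.00 = $183,038.00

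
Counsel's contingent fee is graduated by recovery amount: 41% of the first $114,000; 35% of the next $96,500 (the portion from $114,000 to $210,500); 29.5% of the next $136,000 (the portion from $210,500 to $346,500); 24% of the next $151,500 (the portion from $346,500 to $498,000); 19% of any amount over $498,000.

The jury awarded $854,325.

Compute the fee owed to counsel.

$224,696.75

First $114,000 at 41% = $46,740.00
Next $96,500 at 35% = $33,775.00
Next $136,000 at 29.5% = $40,120.00
Next $151,500 at 24% = $36,360.00
Remaining $356,325 at 19% = $67,701.75
Fee: $46,740.00 + $33,775.00 + $40,120.00 + $36,360.00 + $67,701.75 = $224,696.75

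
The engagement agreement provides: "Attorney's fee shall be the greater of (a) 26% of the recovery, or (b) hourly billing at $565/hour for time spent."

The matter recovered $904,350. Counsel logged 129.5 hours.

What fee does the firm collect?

(a) 26% of $904,350 = $235,131.00
(b) 129.5 × $565 = $73,167.50
The greater is (a): $235,131.00.

$235,131.00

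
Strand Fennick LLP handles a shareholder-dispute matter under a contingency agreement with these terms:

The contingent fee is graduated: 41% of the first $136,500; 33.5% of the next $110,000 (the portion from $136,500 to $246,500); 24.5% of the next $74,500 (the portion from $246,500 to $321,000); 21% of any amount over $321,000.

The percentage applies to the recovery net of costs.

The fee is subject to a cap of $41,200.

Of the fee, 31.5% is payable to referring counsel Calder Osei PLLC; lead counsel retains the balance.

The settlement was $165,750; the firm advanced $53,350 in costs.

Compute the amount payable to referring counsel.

Fee base (net of costs): $165,750 − $53,350 = $112,400
First $112,400 at 41% = $46,084.00
$46,084.00 exceeds the $41,200 cap, so the fee is capped at $41,200.00.
Referral share: 31.5% of $41,200.00 = $12,978.00; lead counsel retains $41,200.00 − $12,978.00 = $28,222.00.

$12,978.00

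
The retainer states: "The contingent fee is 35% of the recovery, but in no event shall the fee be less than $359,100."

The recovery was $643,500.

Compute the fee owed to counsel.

$359,100.00

35% of $643,500 = $225,225.00
That is below the $359,100 minimum, so the minimum applies.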